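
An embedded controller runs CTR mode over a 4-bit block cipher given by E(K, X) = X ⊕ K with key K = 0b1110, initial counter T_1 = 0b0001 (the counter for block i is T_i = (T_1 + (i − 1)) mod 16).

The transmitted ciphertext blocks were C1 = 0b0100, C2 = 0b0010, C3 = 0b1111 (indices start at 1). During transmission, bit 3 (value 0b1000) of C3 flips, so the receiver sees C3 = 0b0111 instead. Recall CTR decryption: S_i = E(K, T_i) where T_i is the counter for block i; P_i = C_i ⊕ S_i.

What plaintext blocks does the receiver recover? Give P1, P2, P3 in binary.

Only C3 changed, to 0b0111. In CTR, a change in C_i flips the same bit in P_i only; the keystream is unaffected. Decrypting the received ciphertext:
P1: T = 0b0001, S = E(K, T) = 0b1111; 0b0100 ⊕ 0b1111 = 0b1011.
P2: T = 0b0010, S = E(K, T) = 0b1100; 0b0010 ⊕ 0b1100 = 0b1110.
P3: T = 0b0011, S = E(K, T) = 0b1101; 0b0111 ⊕ 0b1101 = 0b1010.
Blocks that differ from the original plaintext: P3.

P1 = 0b1011, P2 = 0b1110, P3 = 0b1010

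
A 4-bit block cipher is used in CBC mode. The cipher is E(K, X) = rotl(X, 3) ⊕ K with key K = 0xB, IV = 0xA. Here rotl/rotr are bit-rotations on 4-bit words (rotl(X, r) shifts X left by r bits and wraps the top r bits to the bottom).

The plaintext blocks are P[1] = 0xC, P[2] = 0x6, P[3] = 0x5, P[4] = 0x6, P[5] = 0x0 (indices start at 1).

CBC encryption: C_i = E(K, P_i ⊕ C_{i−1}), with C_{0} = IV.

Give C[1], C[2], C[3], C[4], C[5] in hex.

C[1] = 0x8, C[2] = 0xC, C[3] = 0x7, C[4] = 0x3, C[5] = 0x2

C[1]: P[1] ⊕ 0xA = 0x6; E(K, 0x6) = 0x8.
C[2]: P[2] ⊕ 0x8 = 0xE; E(K, 0xE) = 0xC.
C[3]: P[3] ⊕ 0xC = 0x9; E(K, 0x9) = 0x7.
C[4]: P[4] ⊕ 0x7 = 0x1; E(K, 0x1) = 0x3.
C[5]: P[5] ⊕ 0x3 = 0x3; E(K, 0x3) = 0x2.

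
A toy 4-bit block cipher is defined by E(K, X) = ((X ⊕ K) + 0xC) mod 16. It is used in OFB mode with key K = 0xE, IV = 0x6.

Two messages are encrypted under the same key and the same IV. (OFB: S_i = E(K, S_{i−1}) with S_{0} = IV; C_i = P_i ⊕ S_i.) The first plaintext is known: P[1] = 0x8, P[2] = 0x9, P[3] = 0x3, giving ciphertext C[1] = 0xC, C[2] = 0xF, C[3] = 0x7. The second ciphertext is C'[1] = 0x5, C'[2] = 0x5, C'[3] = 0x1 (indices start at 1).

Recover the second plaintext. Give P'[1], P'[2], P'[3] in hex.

In OFB with a reused IV, both messages share the same keystream S_i, so C_i ⊕ C'_i = P_i ⊕ P'_i and thus P'_i = P_i ⊕ C_i ⊕ C'_i.
P'[1]: 0x8 ⊕ 0xC ⊕ 0x5 = 0x1.
P'[2]: 0x9 ⊕ 0xF ⊕ 0x5 = 0x3.
P'[3]: 0x3 ⊕ 0x7 ⊕ 0x1 = 0x5.

P'[1] = 0x1, P'[2] = 0x3, P'[3] = 0x5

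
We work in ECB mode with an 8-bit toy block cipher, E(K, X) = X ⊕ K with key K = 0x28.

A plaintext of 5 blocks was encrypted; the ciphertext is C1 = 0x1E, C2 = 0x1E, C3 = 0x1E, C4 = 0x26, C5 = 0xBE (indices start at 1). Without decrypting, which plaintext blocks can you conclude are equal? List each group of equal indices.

ECB encrypts each block independently with the same key, so equal ciphertext blocks imply equal plaintext blocks.
C1 = C2 = C3 = 0x1E, so P1 = P2 = P3.

P1 = P2 = P3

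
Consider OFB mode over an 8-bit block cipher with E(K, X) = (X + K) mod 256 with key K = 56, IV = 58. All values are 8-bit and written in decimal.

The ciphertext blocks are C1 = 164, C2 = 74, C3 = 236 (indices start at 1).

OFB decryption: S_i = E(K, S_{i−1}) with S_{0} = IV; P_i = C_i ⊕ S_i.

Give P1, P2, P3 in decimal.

P1: S = E(K, 58) = 114; 164 ⊕ 114 = 214.
P2: S = E(K, 114) = 170; 74 ⊕ 170 = 224.
P3: S = E(K, 170) = 226; 236 ⊕ 226 = 14.

P1 = 214, P2 = 224, P3 = 14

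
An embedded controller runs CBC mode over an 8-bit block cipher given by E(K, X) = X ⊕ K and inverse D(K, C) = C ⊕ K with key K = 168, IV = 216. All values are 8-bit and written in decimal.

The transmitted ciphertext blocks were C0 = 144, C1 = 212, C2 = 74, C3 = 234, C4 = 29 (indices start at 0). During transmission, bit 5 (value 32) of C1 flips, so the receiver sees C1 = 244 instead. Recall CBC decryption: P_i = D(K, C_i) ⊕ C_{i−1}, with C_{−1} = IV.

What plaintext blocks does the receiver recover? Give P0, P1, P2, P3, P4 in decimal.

Only C1 changed, to 244. In CBC, a change in C_i garbles P_i and flips the same bit in P_{i+1}. Decrypting the received ciphertext:
P0: D(K, 144) = 56; 56 ⊕ 216 = 224.
P1: D(K, 244) = 92; 92 ⊕ 144 = 204.
P2: D(K, 74) = 226; 226 ⊕ 244 = 22.
P3: D(K, 234) = 66; 66 ⊕ 74 = 8.
P4: D(K, 29) = 181; 181 ⊕ 234 = 95.
Blocks that differ from the original plaintext: P1, P2.

P0 = 224, P1 = 204, P2 = 22, P3 = 8, P4 = 95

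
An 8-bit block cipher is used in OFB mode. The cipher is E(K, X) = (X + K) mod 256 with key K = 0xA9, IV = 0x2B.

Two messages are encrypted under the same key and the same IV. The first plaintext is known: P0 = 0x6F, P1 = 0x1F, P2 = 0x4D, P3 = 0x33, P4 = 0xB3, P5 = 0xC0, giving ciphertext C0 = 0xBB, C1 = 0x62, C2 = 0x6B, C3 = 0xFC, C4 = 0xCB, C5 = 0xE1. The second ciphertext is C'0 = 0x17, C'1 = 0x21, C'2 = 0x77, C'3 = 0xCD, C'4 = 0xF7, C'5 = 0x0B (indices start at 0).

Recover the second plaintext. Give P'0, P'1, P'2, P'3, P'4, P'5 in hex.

P'0 = 0xC3, P'1 = 0x5C, P'2 = 0x51, P'3 = 0x02, P'4 = 0x8F, P'5 = 0x2A

In OFB with a reused IV, both messages share the same keystream S_i, so C_i ⊕ C'_i = P_i ⊕ P'_i and thus P'_i = P_i ⊕ C_i ⊕ C'_i.
P'0: 0x6F ⊕ 0xBB ⊕ 0x17 = 0xC3.
P'1: 0x1F ⊕ 0x62 ⊕ 0x21 = 0x5C.
P'2: 0x4D ⊕ 0x6B ⊕ 0x77 = 0x51.
P'3: 0x33 ⊕ 0xFC ⊕ 0xCD = 0x02.
P'4: 0xB3 ⊕ 0xCB ⊕ 0xF7 = 0x8F.
P'5: 0xC0 ⊕ 0xE1 ⊕ 0x0B = 0x2A.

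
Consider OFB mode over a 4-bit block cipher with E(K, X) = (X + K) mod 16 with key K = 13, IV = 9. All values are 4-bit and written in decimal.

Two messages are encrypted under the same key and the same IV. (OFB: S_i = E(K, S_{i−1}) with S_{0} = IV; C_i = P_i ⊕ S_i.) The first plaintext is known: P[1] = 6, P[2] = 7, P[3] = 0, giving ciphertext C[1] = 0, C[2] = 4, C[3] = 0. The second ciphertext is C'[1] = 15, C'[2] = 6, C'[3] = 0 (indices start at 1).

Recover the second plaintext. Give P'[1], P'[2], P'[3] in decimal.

In OFB with a reused IV, both messages share the same keystream S_i, so C_i ⊕ C'_i = P_i ⊕ P'_i and thus P'_i = P_i ⊕ C_i ⊕ C'_i.
P'[1]: 6 ⊕ 0 ⊕ 15 = 9.
P'[2]: 7 ⊕ 4 ⊕ 6 = 5.
P'[3]: 0 ⊕ 0 ⊕ 0 = 0.

P'[1] = 9, P'[2] = 5, P'[3] = 0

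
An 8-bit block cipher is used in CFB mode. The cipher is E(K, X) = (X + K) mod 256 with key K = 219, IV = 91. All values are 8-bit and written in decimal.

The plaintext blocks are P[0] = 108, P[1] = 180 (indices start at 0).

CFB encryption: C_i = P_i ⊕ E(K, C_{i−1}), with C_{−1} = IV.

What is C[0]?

C[0] = 90

C[0]: E(K, 91) = 54; 108 ⊕ 54 = 90.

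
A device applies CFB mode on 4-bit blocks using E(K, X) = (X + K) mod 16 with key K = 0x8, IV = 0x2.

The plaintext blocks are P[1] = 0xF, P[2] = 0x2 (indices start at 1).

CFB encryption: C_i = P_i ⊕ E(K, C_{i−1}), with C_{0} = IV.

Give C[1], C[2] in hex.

C[1] = 0x5, C[2] = 0xF

C[1]: E(K, 0x2) = 0xA; 0xF ⊕ 0xA = 0x5.
C[2]: E(K, 0x5) = 0xD; 0x2 ⊕ 0xD = 0xF.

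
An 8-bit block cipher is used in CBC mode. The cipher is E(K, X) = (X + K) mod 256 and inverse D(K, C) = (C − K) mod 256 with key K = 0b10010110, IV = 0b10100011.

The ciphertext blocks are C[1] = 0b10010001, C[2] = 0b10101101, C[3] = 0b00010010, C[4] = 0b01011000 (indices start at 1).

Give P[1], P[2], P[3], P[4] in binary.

CBC decryption: P_i = D(K, C_i) ⊕ C_{i−1}, with C_{0} = IV.
P[1]: D(K, 0b10010001) = 0b11111011; 0b11111011 ⊕ 0b10100011 = 0b01011000.
P[2]: D(K, 0b10101101) = 0b00010111; 0b00010111 ⊕ 0b10010001 = 0b10000110.
P[3]: D(K, 0b00010010) = 0b01111100; 0b01111100 ⊕ 0b10101101 = 0b11010001.
P[4]: D(K, 0b01011000) = 0b11000010; 0b11000010 ⊕ 0b00010010 = 0b11010000.

P[1] = 0b01011000, P[2] = 0b10000110, P[3] = 0b11010001, P[4] = 0b11010000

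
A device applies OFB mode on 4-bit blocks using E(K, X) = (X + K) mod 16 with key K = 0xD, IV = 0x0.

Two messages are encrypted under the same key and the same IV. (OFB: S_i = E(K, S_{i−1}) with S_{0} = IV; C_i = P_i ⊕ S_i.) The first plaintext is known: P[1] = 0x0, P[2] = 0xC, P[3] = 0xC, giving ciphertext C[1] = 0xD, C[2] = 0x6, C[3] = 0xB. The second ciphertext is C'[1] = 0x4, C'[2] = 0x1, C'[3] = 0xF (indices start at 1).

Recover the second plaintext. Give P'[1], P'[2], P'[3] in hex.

In OFB with a reused IV, both messages share the same keystream S_i, so C_i ⊕ C'_i = P_i ⊕ P'_i and thus P'_i = P_i ⊕ C_i ⊕ C'_i.
P'[1]: 0x0 ⊕ 0xD ⊕ 0x4 = 0x9.
P'[2]: 0xC ⊕ 0x6 ⊕ 0x1 = 0xB.
P'[3]: 0xC ⊕ 0xB ⊕ 0xF = 0x8.

P'[1] = 0x9, P'[2] = 0xB, P'[3] = 0x8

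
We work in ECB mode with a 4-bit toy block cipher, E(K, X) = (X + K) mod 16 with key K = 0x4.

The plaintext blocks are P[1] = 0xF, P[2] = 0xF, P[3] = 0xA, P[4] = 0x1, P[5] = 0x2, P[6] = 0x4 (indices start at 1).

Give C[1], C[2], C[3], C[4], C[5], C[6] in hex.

ECB encryption: C_i = E(K, P_i).
C[1]: E(K, 0xF) = 0x3.
C[2]: E(K, 0xF) = 0x3.
C[3]: E(K, 0xA) = 0xE.
C[4]: E(K, 0x1) = 0x5.
C[5]: E(K, 0x2) = 0x6.
C[6]: E(K, 0x4) = 0x8.

C[1] = 0x3, C[2] = 0x3, C[3] = 0xE, C[4] = 0x5, C[5] = 0x6, C[6] = 0x8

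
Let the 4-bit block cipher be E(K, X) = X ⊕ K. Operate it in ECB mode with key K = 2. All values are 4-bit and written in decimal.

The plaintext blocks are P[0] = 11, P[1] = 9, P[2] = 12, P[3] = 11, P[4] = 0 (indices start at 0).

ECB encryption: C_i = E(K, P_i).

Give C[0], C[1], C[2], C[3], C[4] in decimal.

C[0]: E(K, 11) = 9.
C[1]: E(K, 9) = 11.
C[2]: E(K, 12) = 14.
C[3]: E(K, 11) = 9.
C[4]: E(K, 0) = 2.

C[0] = 9, C[1] = 11, C[2] = 14, C[3] = 9, C[4] = 2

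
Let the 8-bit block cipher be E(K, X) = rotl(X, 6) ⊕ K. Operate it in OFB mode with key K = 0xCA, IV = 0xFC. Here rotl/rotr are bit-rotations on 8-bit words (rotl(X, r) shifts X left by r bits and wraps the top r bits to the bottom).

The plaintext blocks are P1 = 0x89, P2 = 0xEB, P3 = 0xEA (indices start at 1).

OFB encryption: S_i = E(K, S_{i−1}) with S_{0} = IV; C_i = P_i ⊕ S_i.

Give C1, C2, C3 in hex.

C1 = 0x7C, C2 = 0x5C, C3 = 0xCD

C1: S = E(K, 0xFC) = 0xF5; 0x89 ⊕ 0xF5 = 0x7C.
C2: S = E(K, 0xF5) = 0xB7; 0xEB ⊕ 0xB7 = 0x5C.
C3: S = E(K, 0xB7) = 0x27; 0xEA ⊕ 0x27 = 0xCD.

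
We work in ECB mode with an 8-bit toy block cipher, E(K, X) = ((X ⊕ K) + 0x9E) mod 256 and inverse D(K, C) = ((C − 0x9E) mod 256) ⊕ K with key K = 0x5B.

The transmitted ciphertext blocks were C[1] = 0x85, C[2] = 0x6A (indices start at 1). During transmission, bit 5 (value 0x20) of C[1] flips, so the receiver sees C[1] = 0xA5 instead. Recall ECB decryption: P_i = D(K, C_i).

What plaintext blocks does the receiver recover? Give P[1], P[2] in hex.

P[1] = 0x5C, P[2] = 0x97

Only C[1] changed, to 0xA5. In ECB, a change in C_i affects only P_i. Decrypting the received ciphertext:
P[1]: D(K, 0xA5) = 0x5C.
P[2]: D(K, 0x6A) = 0x97.
Blocks that differ from the original plaintext: P[1].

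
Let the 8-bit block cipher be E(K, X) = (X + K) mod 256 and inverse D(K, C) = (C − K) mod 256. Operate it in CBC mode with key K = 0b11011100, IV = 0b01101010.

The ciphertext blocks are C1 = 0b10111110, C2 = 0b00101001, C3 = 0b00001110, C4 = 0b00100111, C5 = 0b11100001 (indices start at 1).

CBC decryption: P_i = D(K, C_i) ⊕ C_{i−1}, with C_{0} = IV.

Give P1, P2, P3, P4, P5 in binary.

P1: D(K, 0b10111110) = 0b11100010; 0b11100010 ⊕ 0b01101010 = 0b10001000.
P2: D(K, 0b00101001) = 0b01001101; 0b01001101 ⊕ 0b10111110 = 0b11110011.
P3: D(K, 0b00001110) = 0b00110010; 0b00110010 ⊕ 0b00101001 = 0b00011011.
P4: D(K, 0b00100111) = 0b01001011; 0b01001011 ⊕ 0b00001110 = 0b01000101.
P5: D(K, 0b11100001) = 0b00000101; 0b00000101 ⊕ 0b00100111 = 0b00100010.

P1 = 0b10001000, P2 = 0b11110011, P3 = 0b00011011, P4 = 0b01000101, P5 = 0b00100010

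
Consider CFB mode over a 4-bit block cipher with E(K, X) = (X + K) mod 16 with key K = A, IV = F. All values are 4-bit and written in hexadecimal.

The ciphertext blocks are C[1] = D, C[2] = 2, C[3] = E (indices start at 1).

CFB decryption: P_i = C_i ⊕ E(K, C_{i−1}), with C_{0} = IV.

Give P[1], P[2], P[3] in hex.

P[1]: E(K, F) = 9; D ⊕ 9 = 4.
P[2]: E(K, D) = 7; 2 ⊕ 7 = 5.
P[3]: E(K, 2) = C; E ⊕ C = 2.

P[1] = 4, P[2] = 5, P[3] = 2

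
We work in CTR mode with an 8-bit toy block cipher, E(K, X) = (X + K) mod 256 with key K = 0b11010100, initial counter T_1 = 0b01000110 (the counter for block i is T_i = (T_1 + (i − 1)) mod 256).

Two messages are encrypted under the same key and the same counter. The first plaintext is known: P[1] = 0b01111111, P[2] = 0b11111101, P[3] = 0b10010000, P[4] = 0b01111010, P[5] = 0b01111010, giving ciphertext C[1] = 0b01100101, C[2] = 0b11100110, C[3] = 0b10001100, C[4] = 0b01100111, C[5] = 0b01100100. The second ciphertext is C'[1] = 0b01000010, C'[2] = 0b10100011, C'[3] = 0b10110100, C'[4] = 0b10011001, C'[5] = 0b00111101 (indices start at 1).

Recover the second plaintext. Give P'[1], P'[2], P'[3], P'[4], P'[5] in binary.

P'[1] = 0b01011000, P'[2] = 0b10111000, P'[3] = 0b10101000, P'[4] = 0b10000100, P'[5] = 0b00100011

In CTR with a reused counter, both messages share the same keystream S_i, so C_i ⊕ C'_i = P_i ⊕ P'_i and thus P'_i = P_i ⊕ C_i ⊕ C'_i.
P'[1]: 0b01111111 ⊕ 0b01100101 ⊕ 0b01000010 = 0b01011000.
P'[2]: 0b11111101 ⊕ 0b11100110 ⊕ 0b10100011 = 0b10111000.
P'[3]: 0b10010000 ⊕ 0b10001100 ⊕ 0b10110100 = 0b10101000.
P'[4]: 0b01111010 ⊕ 0b01100111 ⊕ 0b10011001 = 0b10000100.
P'[5]: 0b01111010 ⊕ 0b01100100 ⊕ 0b00111101 = 0b00100011.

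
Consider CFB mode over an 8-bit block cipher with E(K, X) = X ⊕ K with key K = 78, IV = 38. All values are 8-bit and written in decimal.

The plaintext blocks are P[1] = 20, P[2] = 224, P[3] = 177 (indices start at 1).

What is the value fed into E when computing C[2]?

124

CFB encryption: C_i = P_i ⊕ E(K, C_{i−1}), with C_{0} = IV.
C[1]: E(K, 38) = 104; 20 ⊕ 104 = 124.
C[2]: E(K, 124) = 50; 224 ⊕ 50 = 210.
So the input to E for block [2] is 124.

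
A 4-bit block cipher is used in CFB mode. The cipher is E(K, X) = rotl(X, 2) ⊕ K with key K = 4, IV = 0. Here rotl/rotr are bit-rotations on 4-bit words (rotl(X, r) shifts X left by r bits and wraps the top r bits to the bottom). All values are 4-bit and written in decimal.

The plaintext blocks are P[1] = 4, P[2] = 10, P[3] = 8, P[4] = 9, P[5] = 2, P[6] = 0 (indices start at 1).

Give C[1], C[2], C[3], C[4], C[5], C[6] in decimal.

C[1] = 0, C[2] = 14, C[3] = 7, C[4] = 0, C[5] = 6, C[6] = 13

CFB encryption: C_i = P_i ⊕ E(K, C_{i−1}), with C_{0} = IV.
C[1]: E(K, 0) = 4; 4 ⊕ 4 = 0.
C[2]: E(K, 0) = 4; 10 ⊕ 4 = 14.
C[3]: E(K, 14) = 15; 8 ⊕ 15 = 7.
C[4]: E(K, 7) = 9; 9 ⊕ 9 = 0.
C[5]: E(K, 0) = 4; 2 ⊕ 4 = 6.
C[6]: E(K, 6) = 13; 0 ⊕ 13 = 13.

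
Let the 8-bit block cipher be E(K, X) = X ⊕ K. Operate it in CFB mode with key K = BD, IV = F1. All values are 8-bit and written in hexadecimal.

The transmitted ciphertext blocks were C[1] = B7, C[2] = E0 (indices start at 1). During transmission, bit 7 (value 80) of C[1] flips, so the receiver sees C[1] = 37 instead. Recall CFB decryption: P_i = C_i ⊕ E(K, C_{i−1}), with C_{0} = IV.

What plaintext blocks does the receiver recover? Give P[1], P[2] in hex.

P[1] = 7B, P[2] = 6A

Only C[1] changed, to 37. In CFB, a change in C_i flips the same bit in P_i and garbles P_{i+1}. Decrypting the received ciphertext:
P[1]: E(K, F1) = 4C; 37 ⊕ 4C = 7B.
P[2]: E(K, 37) = 8A; E0 ⊕ 8A = 6A.
Blocks that differ from the original plaintext: P[1], P[2].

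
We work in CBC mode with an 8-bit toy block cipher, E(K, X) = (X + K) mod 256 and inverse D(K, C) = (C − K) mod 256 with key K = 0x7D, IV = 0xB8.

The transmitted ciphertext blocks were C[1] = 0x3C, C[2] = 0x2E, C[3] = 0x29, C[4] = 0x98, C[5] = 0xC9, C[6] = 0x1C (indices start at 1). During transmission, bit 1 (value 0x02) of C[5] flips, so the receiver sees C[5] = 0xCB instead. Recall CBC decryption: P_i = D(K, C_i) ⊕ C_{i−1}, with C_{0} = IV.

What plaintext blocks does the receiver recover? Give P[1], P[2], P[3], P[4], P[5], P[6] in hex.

Only C[5] changed, to 0xCB. In CBC, a change in C_i garbles P_i and flips the same bit in P_{i+1}. Decrypting the received ciphertext:
P[1]: D(K, 0x3C) = 0xBF; 0xBF ⊕ 0xB8 = 0x07.
P[2]: D(K, 0x2E) = 0xB1; 0xB1 ⊕ 0x3C = 0x8D.
P[3]: D(K, 0x29) = 0xAC; 0xAC ⊕ 0x2E = 0x82.
P[4]: D(K, 0x98) = 0x1B; 0x1B ⊕ 0x29 = 0x32.
P[5]: D(K, 0xCB) = 0x4E; 0x4E ⊕ 0x98 = 0xD6.
P[6]: D(K, 0x1C) = 0x9F; 0x9F ⊕ 0xCB = 0x54.
Blocks that differ from the original plaintext: P[5], P[6].

P[1] = 0x07, P[2] = 0x8D, P[3] = 0x82, P[4] = 0x32, P[5] = 0xD6, P[6] = 0x54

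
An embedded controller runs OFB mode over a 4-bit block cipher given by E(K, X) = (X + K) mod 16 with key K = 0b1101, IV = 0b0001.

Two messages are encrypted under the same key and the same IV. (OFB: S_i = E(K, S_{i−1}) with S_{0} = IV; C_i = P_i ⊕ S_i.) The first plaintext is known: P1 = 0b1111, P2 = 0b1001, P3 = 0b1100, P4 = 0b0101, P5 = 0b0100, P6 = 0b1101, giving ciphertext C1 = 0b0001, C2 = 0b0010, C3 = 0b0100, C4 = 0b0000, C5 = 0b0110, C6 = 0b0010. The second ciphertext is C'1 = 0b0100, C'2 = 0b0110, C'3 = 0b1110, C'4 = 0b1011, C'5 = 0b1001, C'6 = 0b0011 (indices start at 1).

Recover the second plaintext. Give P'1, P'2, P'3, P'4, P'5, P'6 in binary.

P'1 = 0b1010, P'2 = 0b1101, P'3 = 0b0110, P'4 = 0b1110, P'5 = 0b1011, P'6 = 0b1100

In OFB with a reused IV, both messages share the same keystream S_i, so C_i ⊕ C'_i = P_i ⊕ P'_i and thus P'_i = P_i ⊕ C_i ⊕ C'_i.
P'1: 0b1111 ⊕ 0b0001 ⊕ 0b0100 = 0b1010.
P'2: 0b1001 ⊕ 0b0010 ⊕ 0b0110 = 0b1101.
P'3: 0b1100 ⊕ 0b0100 ⊕ 0b1110 = 0b0110.
P'4: 0b0101 ⊕ 0b0000 ⊕ 0b1011 = 0b1110.
P'5: 0b0100 ⊕ 0b0110 ⊕ 0b1001 = 0b1011.
P'6: 0b1101 ⊕ 0b0010 ⊕ 0b0011 = 0b1100.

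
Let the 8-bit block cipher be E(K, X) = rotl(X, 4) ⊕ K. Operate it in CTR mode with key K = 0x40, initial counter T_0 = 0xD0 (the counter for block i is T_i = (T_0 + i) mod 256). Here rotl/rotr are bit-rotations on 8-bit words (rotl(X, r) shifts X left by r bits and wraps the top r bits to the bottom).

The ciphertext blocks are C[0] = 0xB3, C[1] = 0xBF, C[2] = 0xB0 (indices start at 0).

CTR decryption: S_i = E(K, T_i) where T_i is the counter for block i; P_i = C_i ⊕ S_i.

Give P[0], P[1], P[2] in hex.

P[0] = 0xFE, P[1] = 0xE2, P[2] = 0xDD

P[0]: T = 0xD0, S = E(K, T) = 0x4D; 0xB3 ⊕ 0x4D = 0xFE.
P[1]: T = 0xD1, S = E(K, T) = 0x5D; 0xBF ⊕ 0x5D = 0xE2.
P[2]: T = 0xD2, S = E(K, T) = 0x6D; 0xB0 ⊕ 0x6D = 0xDD.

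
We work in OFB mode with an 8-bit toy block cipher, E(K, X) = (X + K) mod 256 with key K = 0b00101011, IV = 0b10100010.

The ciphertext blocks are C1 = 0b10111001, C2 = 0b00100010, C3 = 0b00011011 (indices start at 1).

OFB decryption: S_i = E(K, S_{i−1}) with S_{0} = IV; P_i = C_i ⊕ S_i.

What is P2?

P2 = 0b11011010

P1: S = E(K, 0b10100010) = 0b11001101; 0b10111001 ⊕ 0b11001101 = 0b01110100.
P2: S = E(K, 0b11001101) = 0b11111000; 0b00100010 ⊕ 0b11111000 = 0b11011010.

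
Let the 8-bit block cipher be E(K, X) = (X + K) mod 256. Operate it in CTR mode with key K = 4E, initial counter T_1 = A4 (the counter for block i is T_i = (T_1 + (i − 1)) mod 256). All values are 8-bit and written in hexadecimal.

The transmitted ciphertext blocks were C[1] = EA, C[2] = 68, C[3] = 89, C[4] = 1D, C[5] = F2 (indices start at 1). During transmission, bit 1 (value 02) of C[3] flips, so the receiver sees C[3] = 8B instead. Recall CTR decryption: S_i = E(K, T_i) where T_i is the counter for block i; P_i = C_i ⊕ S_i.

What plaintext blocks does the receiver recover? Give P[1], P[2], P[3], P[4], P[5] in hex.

P[1] = 18, P[2] = 9B, P[3] = 7F, P[4] = E8, P[5] = 04

Only C[3] changed, to 8B. In CTR, a change in C_i flips the same bit in P_i only; the keystream is unaffected. Decrypting the received ciphertext:
P[1]: T = A4, S = E(K, T) = F2; EA ⊕ F2 = 18.
P[2]: T = A5, S = E(K, T) = F3; 68 ⊕ F3 = 9B.
P[3]: T = A6, S = E(K, T) = F4; 8B ⊕ F4 = 7F.
P[4]: T = A7, S = E(K, T) = F5; 1D ⊕ F5 = E8.
P[5]: T = A8, S = E(K, T) = F6; F2 ⊕ F6 = 04.
Blocks that differ from the original plaintext: P[3].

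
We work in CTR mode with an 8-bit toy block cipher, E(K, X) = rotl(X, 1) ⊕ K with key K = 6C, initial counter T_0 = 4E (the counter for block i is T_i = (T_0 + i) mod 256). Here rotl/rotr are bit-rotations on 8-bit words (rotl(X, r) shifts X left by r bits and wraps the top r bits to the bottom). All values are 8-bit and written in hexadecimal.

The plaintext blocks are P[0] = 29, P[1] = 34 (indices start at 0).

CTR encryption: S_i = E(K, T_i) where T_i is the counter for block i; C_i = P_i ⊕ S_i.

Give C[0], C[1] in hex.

C[0]: T = 4E, S = E(K, T) = F0; 29 ⊕ F0 = D9.
C[1]: T = 4F, S = E(K, T) = F2; 34 ⊕ F2 = C6.

C[0] = D9, C[1] = C6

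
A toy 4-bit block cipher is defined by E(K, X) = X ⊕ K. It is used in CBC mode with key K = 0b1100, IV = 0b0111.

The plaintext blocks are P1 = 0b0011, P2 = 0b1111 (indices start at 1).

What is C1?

C1 = 0b1000

CBC encryption: C_i = E(K, P_i ⊕ C_{i−1}), with C_{0} = IV.
C1: P1 ⊕ 0b0111 = 0b0100; E(K, 0b0100) = 0b1000.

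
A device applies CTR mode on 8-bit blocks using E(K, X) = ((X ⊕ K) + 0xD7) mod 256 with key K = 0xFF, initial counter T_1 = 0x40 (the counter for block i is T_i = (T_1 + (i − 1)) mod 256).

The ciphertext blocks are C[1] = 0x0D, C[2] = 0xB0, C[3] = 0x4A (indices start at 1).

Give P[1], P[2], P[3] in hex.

P[1] = 0x9B, P[2] = 0x25, P[3] = 0xDE

CTR decryption: S_i = E(K, T_i) where T_i is the counter for block i; P_i = C_i ⊕ S_i.
P[1]: T = 0x40, S = E(K, T) = 0x96; 0x0D ⊕ 0x96 = 0x9B.
P[2]: T = 0x41, S = E(K, T) = 0x95; 0xB0 ⊕ 0x95 = 0x25.
P[3]: T = 0x42, S = E(K, T) = 0x94; 0x4A ⊕ 0x94 = 0xDE.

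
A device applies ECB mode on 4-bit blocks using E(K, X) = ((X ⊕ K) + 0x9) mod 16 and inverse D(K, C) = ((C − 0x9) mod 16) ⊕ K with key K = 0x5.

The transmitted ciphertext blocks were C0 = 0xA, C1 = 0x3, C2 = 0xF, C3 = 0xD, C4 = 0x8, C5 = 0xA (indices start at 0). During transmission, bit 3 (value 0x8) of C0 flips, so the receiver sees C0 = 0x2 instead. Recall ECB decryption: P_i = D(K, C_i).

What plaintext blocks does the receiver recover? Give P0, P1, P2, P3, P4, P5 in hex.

Only C0 changed, to 0x2. In ECB, a change in C_i affects only P_i. Decrypting the received ciphertext:
P0: D(K, 0x2) = 0xC.
P1: D(K, 0x3) = 0xF.
P2: D(K, 0xF) = 0x3.
P3: D(K, 0xD) = 0x1.
P4: D(K, 0x8) = 0xA.
P5: D(K, 0xA) = 0x4.
Blocks that differ from the original plaintext: P0.

P0 = 0xC, P1 = 0xF, P2 = 0x3, P3 = 0x1, P4 = 0xA, P5 = 0x4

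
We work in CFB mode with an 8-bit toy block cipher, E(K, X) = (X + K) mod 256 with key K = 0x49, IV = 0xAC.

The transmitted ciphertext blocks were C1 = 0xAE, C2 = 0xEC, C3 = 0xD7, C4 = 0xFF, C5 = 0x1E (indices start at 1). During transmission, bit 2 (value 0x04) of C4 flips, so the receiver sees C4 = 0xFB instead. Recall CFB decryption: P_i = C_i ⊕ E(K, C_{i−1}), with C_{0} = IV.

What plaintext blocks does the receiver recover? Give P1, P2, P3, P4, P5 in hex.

Only C4 changed, to 0xFB. In CFB, a change in C_i flips the same bit in P_i and garbles P_{i+1}. Decrypting the received ciphertext:
P1: E(K, 0xAC) = 0xF5; 0xAE ⊕ 0xF5 = 0x5B.
P2: E(K, 0xAE) = 0xF7; 0xEC ⊕ 0xF7 = 0x1B.
P3: E(K, 0xEC) = 0x35; 0xD7 ⊕ 0x35 = 0xE2.
P4: E(K, 0xD7) = 0x20; 0xFB ⊕ 0x20 = 0xDB.
P5: E(K, 0xFB) = 0x44; 0x1E ⊕ 0x44 = 0x5A.
Blocks that differ from the original plaintext: P4, P5.

P1 = 0x5B, P2 = 0x1B, P3 = 0xE2, P4 = 0xDB, P5 = 0x5A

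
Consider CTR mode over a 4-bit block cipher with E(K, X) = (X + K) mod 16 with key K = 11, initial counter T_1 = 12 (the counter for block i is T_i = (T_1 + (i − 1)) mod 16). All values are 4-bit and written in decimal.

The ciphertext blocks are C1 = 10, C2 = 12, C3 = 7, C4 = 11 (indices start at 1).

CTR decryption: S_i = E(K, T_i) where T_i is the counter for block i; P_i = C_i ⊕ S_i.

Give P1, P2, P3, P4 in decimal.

P1 = 13, P2 = 4, P3 = 14, P4 = 1

P1: T = 12, S = E(K, T) = 7; 10 ⊕ 7 = 13.
P2: T = 13, S = E(K, T) = 8; 12 ⊕ 8 = 4.
P3: T = 14, S = E(K, T) = 9; 7 ⊕ 9 = 14.
P4: T = 15, S = E(K, T) = 10; 11 ⊕ 10 = 1.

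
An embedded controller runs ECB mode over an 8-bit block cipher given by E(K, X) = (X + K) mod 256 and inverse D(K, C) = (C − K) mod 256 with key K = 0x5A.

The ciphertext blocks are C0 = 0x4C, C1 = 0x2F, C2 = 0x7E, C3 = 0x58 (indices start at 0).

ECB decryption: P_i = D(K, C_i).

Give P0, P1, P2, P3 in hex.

P0 = 0xF2, P1 = 0xD5, P2 = 0x24, P3 = 0xFE

P0: D(K, 0x4C) = 0xF2.
P1: D(K, 0x2F) = 0xD5.
P2: D(K, 0x7E) = 0x24.
P3: D(K, 0x58) = 0xFE.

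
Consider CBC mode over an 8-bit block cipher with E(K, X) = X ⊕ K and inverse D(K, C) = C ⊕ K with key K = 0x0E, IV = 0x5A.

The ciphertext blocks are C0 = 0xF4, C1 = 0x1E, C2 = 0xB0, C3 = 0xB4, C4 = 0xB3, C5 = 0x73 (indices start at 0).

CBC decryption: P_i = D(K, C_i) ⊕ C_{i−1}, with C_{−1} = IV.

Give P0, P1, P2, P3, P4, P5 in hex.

P0: D(K, 0xF4) = 0xFA; 0xFA ⊕ 0x5A = 0xA0.
P1: D(K, 0x1E) = 0x10; 0x10 ⊕ 0xF4 = 0xE4.
P2: D(K, 0xB0) = 0xBE; 0xBE ⊕ 0x1E = 0xA0.
P3: D(K, 0xB4) = 0xBA; 0xBA ⊕ 0xB0 = 0x0A.
P4: D(K, 0xB3) = 0xBD; 0xBD ⊕ 0xB4 = 0x09.
P5: D(K, 0x73) = 0x7D; 0x7D ⊕ 0xB3 = 0xCE.

P0 = 0xA0, P1 = 0xE4, P2 = 0xA0, P3 = 0x0A, P4 = 0x09, P5 = 0xCE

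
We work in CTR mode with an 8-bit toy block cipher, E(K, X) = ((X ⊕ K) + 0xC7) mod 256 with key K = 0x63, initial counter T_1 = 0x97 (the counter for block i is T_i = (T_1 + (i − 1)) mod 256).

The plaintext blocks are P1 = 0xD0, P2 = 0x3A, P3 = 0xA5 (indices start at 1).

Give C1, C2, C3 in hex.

C1 = 0x6B, C2 = 0xF8, C3 = 0x64

CTR encryption: S_i = E(K, T_i) where T_i is the counter for block i; C_i = P_i ⊕ S_i.
C1: T = 0x97, S = E(K, T) = 0xBB; 0xD0 ⊕ 0xBB = 0x6B.
C2: T = 0x98, S = E(K, T) = 0xC2; 0x3A ⊕ 0xC2 = 0xF8.
C3: T = 0x99, S = E(K, T) = 0xC1; 0xA5 ⊕ 0xC1 = 0x64.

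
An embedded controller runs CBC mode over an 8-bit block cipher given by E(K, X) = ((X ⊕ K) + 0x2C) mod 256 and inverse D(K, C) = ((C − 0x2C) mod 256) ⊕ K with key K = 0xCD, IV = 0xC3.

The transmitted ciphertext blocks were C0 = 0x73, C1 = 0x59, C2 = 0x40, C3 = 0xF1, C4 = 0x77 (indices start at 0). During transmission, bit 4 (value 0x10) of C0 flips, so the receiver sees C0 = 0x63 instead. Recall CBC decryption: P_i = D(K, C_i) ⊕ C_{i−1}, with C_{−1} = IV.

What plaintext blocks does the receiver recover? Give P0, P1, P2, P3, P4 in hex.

Only C0 changed, to 0x63. In CBC, a change in C_i garbles P_i and flips the same bit in P_{i+1}. Decrypting the received ciphertext:
P0: D(K, 0x63) = 0xFA; 0xFA ⊕ 0xC3 = 0x39.
P1: D(K, 0x59) = 0xE0; 0xE0 ⊕ 0x63 = 0x83.
P2: D(K, 0x40) = 0xD9; 0xD9 ⊕ 0x59 = 0x80.
P3: D(K, 0xF1) = 0x08; 0x08 ⊕ 0x40 = 0x48.
P4: D(K, 0x77) = 0x86; 0x86 ⊕ 0xF1 = 0x77.
Blocks that differ from the original plaintext: P0, P1.

P0 = 0x39, P1 = 0x83, P2 = 0x80, P3 = 0x48, P4 = 0x77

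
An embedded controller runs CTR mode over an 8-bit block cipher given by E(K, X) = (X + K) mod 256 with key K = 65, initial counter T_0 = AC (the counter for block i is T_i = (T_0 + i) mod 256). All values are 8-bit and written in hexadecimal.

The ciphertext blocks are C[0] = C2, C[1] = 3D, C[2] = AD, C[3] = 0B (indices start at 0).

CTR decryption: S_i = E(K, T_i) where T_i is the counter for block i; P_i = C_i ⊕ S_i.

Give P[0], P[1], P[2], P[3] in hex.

P[0] = D3, P[1] = 2F, P[2] = BE, P[3] = 1F

P[0]: T = AC, S = E(K, T) = 11; C2 ⊕ 11 = D3.
P[1]: T = AD, S = E(K, T) = 12; 3D ⊕ 12 = 2F.
P[2]: T = AE, S = E(K, T) = 13; AD ⊕ 13 = BE.
P[3]: T = AF, S = E(K, T) = 14; 0B ⊕ 14 = 1F.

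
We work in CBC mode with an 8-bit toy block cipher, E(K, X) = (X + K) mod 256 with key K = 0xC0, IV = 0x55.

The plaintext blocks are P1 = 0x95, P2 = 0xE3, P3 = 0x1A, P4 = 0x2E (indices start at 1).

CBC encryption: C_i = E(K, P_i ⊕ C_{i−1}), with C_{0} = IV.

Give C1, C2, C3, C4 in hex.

C1: P1 ⊕ 0x55 = 0xC0; E(K, 0xC0) = 0x80.
C2: P2 ⊕ 0x80 = 0x63; E(K, 0x63) = 0x23.
C3: P3 ⊕ 0x23 = 0x39; E(K, 0x39) = 0xF9.
C4: P4 ⊕ 0xF9 = 0xD7; E(K, 0xD7) = 0x97.

C1 = 0x80, C2 = 0x23, C3 = 0xF9, C4 = 0x97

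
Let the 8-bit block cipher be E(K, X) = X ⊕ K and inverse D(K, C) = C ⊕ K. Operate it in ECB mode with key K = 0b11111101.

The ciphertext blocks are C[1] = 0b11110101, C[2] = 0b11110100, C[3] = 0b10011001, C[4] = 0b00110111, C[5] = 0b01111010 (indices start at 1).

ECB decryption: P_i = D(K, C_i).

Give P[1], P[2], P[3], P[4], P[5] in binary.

P[1] = 0b00001000, P[2] = 0b00001001, P[3] = 0b01100100, P[4] = 0b11001010, P[5] = 0b10000111

P[1]: D(K, 0b11110101) = 0b00001000.
P[2]: D(K, 0b11110100) = 0b00001001.
P[3]: D(K, 0b10011001) = 0b01100100.
P[4]: D(K, 0b00110111) = 0b11001010.
P[5]: D(K, 0b01111010) = 0b10000111.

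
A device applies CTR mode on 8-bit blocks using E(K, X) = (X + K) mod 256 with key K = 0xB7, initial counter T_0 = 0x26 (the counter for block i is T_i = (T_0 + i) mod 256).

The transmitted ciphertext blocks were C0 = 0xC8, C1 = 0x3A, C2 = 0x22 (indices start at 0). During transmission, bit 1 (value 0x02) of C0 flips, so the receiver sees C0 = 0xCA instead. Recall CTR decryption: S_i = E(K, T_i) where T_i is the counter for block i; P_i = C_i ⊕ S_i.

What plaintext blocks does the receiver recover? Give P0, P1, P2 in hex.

P0 = 0x17, P1 = 0xE4, P2 = 0xFD

Only C0 changed, to 0xCA. In CTR, a change in C_i flips the same bit in P_i only; the keystream is unaffected. Decrypting the received ciphertext:
P0: T = 0x26, S = E(K, T) = 0xDD; 0xCA ⊕ 0xDD = 0x17.
P1: T = 0x27, S = E(K, T) = 0xDE; 0x3A ⊕ 0xDE = 0xE4.
P2: T = 0x28, S = E(K, T) = 0xDF; 0x22 ⊕ 0xDF = 0xFD.
Blocks that differ from the original plaintext: P0.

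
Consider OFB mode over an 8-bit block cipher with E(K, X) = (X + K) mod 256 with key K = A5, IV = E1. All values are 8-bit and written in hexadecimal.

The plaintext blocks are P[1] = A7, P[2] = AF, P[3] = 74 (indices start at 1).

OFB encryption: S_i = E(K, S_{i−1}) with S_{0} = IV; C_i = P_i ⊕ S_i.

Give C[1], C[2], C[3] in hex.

C[1] = 21, C[2] = 84, C[3] = A4

C[1]: S = E(K, E1) = 86; A7 ⊕ 86 = 21.
C[2]: S = E(K, 86) = 2B; AF ⊕ 2B = 84.
C[3]: S = E(K, 2B) = D0; 74 ⊕ D0 = A4.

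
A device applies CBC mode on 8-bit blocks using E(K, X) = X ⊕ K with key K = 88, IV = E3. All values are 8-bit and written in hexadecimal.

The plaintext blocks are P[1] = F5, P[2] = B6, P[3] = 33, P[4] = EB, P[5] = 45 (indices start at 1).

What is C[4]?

CBC encryption: C_i = E(K, P_i ⊕ C_{i−1}), with C_{0} = IV.
C[1]: P[1] ⊕ E3 = 16; E(K, 16) = 9E.
C[2]: P[2] ⊕ 9E = 28; E(K, 28) = A0.
C[3]: P[3] ⊕ A0 = 93; E(K, 93) = 1B.
C[4]: P[4] ⊕ 1B = F0; E(K, F0) = 78.

C[4] = 78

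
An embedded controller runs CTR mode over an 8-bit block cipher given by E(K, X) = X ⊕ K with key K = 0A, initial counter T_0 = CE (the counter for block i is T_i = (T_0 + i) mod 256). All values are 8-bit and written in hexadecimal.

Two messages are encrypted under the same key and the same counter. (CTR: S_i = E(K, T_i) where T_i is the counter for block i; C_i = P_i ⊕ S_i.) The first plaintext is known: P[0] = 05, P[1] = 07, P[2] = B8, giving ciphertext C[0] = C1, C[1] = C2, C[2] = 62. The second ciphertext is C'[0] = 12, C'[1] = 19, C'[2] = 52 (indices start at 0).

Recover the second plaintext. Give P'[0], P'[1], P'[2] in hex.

P'[0] = D6, P'[1] = DC, P'[2] = 88

In CTR with a reused counter, both messages share the same keystream S_i, so C_i ⊕ C'_i = P_i ⊕ P'_i and thus P'_i = P_i ⊕ C_i ⊕ C'_i.
P'[0]: 05 ⊕ C1 ⊕ 12 = D6.
P'[1]: 07 ⊕ C2 ⊕ 19 = DC.
P'[2]: B8 ⊕ 62 ⊕ 52 = 88.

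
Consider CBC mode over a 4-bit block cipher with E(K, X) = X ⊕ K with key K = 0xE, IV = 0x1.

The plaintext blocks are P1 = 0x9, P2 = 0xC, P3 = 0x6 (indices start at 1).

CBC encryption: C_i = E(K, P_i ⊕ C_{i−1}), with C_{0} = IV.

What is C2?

C2 = 0x4

C1: P1 ⊕ 0x1 = 0x8; E(K, 0x8) = 0x6.
C2: P2 ⊕ 0x6 = 0xA; E(K, 0xA) = 0x4.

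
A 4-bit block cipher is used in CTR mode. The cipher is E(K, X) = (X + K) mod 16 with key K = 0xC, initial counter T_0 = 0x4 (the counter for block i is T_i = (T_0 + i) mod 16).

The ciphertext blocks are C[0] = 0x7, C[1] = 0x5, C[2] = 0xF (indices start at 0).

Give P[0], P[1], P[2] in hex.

CTR decryption: S_i = E(K, T_i) where T_i is the counter for block i; P_i = C_i ⊕ S_i.
P[0]: T = 0x4, S = E(K, T) = 0x0; 0x7 ⊕ 0x0 = 0x7.
P[1]: T = 0x5, S = E(K, T) = 0x1; 0x5 ⊕ 0x1 = 0x4.
P[2]: T = 0x6, S = E(K, T) = 0x2; 0xF ⊕ 0x2 = 0xD.

P[0] = 0x7, P[1] = 0x4, P[2] = 0xD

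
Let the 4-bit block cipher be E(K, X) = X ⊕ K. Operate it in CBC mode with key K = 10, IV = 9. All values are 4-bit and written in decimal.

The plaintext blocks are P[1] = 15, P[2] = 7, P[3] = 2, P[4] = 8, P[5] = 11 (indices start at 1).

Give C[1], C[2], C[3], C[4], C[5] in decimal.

C[1] = 12, C[2] = 1, C[3] = 9, C[4] = 11, C[5] = 10

CBC encryption: C_i = E(K, P_i ⊕ C_{i−1}), with C_{0} = IV.
C[1]: P[1] ⊕ 9 = 6; E(K, 6) = 12.
C[2]: P[2] ⊕ 12 = 11; E(K, 11) = 1.
C[3]: P[3] ⊕ 1 = 3; E(K, 3) = 9.
C[4]: P[4] ⊕ 9 = 1; E(K, 1) = 11.
C[5]: P[5] ⊕ 11 = 0; E(K, 0) = 10.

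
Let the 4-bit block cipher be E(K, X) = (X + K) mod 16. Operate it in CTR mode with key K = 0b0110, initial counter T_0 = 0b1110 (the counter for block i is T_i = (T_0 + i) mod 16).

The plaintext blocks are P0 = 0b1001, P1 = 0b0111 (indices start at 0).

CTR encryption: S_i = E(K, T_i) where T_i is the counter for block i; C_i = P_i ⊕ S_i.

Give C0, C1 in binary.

C0: T = 0b1110, S = E(K, T) = 0b0100; 0b1001 ⊕ 0b0100 = 0b1101.
C1: T = 0b1111, S = E(K, T) = 0b0101; 0b0111 ⊕ 0b0101 = 0b0010.

C0 = 0b1101, C1 = 0b0010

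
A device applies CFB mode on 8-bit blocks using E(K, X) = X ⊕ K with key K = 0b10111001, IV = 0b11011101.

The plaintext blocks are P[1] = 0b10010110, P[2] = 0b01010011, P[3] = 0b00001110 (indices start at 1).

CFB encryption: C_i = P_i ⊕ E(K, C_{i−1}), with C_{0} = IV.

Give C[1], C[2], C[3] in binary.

C[1]: E(K, 0b11011101) = 0b01100100; 0b10010110 ⊕ 0b01100100 = 0b11110010.
C[2]: E(K, 0b11110010) = 0b01001011; 0b01010011 ⊕ 0b01001011 = 0b00011000.
C[3]: E(K, 0b00011000) = 0b10100001; 0b00001110 ⊕ 0b10100001 = 0b10101111.

C[1] = 0b11110010, C[2] = 0b00011000, C[3] = 0b10101111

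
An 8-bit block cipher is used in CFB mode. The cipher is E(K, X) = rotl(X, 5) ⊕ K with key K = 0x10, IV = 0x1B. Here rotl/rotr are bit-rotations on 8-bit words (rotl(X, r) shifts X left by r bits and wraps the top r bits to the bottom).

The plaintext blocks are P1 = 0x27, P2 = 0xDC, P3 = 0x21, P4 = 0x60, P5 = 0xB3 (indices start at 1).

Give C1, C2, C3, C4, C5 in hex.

CFB encryption: C_i = P_i ⊕ E(K, C_{i−1}), with C_{0} = IV.
C1: E(K, 0x1B) = 0x73; 0x27 ⊕ 0x73 = 0x54.
C2: E(K, 0x54) = 0x9A; 0xDC ⊕ 0x9A = 0x46.
C3: E(K, 0x46) = 0xD8; 0x21 ⊕ 0xD8 = 0xF9.
C4: E(K, 0xF9) = 0x2F; 0x60 ⊕ 0x2F = 0x4F.
C5: E(K, 0x4F) = 0xF9; 0xB3 ⊕ 0xF9 = 0x4A.

C1 = 0x54, C2 = 0x46, C3 = 0xF9, C4 = 0x4F, C5 = 0x4A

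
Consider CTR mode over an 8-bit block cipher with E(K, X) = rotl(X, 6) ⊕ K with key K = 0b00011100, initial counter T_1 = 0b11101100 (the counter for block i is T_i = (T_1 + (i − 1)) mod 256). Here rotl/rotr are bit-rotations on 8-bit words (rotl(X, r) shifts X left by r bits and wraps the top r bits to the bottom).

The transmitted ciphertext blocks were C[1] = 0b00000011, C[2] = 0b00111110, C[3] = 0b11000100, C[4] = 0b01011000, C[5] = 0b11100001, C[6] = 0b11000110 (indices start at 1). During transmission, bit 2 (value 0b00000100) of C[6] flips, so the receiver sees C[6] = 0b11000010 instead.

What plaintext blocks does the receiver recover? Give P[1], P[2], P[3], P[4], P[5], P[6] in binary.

CTR decryption: S_i = E(K, T_i) where T_i is the counter for block i; P_i = C_i ⊕ S_i.
Only C[6] changed, to 0b11000010. In CTR, a change in C_i flips the same bit in P_i only; the keystream is unaffected. Decrypting the received ciphertext:
P[1]: T = 0b11101100, S = E(K, T) = 0b00100111; 0b00000011 ⊕ 0b00100111 = 0b00100100.
P[2]: T = 0b11101101, S = E(K, T) = 0b01100111; 0b00111110 ⊕ 0b01100111 = 0b01011001.
P[3]: T = 0b11101110, S = E(K, T) = 0b10100111; 0b11000100 ⊕ 0b10100111 = 0b01100011.
P[4]: T = 0b11101111, S = E(K, T) = 0b11100111; 0b01011000 ⊕ 0b11100111 = 0b10111111.
P[5]: T = 0b11110000, S = E(K, T) = 0b00100000; 0b11100001 ⊕ 0b00100000 = 0b11000001.
P[6]: T = 0b11110001, S = E(K, T) = 0b01100000; 0b11000010 ⊕ 0b01100000 = 0b10100010.
Blocks that differ from the original plaintext: P[6].

P[1] = 0b00100100, P[2] = 0b01011001, P[3] = 0b01100011, P[4] = 0b10111111, P[5] = 0b11000001, P[6] = 0b10100010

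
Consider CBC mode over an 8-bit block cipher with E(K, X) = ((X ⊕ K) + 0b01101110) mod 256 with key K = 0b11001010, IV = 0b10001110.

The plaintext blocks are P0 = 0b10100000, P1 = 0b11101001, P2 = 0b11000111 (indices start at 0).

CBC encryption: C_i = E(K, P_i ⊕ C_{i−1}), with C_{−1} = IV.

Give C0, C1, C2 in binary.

C0 = 0b01010010, C1 = 0b11011111, C2 = 0b01000000

C0: P0 ⊕ 0b10001110 = 0b00101110; E(K, 0b00101110) = 0b01010010.
C1: P1 ⊕ 0b01010010 = 0b10111011; E(K, 0b10111011) = 0b11011111.
C2: P2 ⊕ 0b11011111 = 0b00011000; E(K, 0b00011000) = 0b01000000.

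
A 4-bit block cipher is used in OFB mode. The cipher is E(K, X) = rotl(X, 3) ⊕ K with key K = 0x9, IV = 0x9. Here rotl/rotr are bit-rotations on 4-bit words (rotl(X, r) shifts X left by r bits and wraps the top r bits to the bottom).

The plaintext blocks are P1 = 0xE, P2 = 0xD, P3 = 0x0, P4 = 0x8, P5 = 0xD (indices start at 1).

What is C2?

C2 = 0xE

OFB encryption: S_i = E(K, S_{i−1}) with S_{0} = IV; C_i = P_i ⊕ S_i.
C1: S = E(K, 0x9) = 0x5; 0xE ⊕ 0x5 = 0xB.
C2: S = E(K, 0x5) = 0x3; 0xD ⊕ 0x3 = 0xE.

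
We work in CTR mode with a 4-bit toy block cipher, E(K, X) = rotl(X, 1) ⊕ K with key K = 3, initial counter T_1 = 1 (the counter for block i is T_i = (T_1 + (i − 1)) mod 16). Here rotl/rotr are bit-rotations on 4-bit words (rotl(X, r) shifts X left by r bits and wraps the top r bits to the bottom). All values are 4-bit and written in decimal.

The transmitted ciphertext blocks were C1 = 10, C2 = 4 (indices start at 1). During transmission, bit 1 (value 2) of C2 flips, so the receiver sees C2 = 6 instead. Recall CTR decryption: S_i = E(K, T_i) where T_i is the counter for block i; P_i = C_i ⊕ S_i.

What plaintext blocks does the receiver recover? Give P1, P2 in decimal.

Only C2 changed, to 6. In CTR, a change in C_i flips the same bit in P_i only; the keystream is unaffected. Decrypting the received ciphertext:
P1: T = 1, S = E(K, T) = 1; 10 ⊕ 1 = 11.
P2: T = 2, S = E(K, T) = 7; 6 ⊕ 7 = 1.
Blocks that differ from the original plaintext: P2.

P1 = 11, P2 = 1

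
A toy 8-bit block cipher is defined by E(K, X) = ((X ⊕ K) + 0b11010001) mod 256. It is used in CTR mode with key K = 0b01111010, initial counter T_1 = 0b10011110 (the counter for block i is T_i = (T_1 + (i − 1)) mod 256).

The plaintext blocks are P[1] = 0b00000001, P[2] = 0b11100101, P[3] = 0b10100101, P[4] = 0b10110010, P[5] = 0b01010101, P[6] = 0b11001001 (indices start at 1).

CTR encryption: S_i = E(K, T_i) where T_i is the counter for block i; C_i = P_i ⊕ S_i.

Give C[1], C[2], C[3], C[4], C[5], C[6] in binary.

C[1] = 0b10110100, C[2] = 0b01010011, C[3] = 0b00001110, C[4] = 0b00011110, C[5] = 0b11111100, C[6] = 0b01100011

C[1]: T = 0b10011110, S = E(K, T) = 0b10110101; 0b00000001 ⊕ 0b10110101 = 0b10110100.
C[2]: T = 0b10011111, S = E(K, T) = 0b10110110; 0b11100101 ⊕ 0b10110110 = 0b01010011.
C[3]: T = 0b10100000, S = E(K, T) = 0b10101011; 0b10100101 ⊕ 0b10101011 = 0b00001110.
C[4]: T = 0b10100001, S = E(K, T) = 0b10101100; 0b10110010 ⊕ 0b10101100 = 0b00011110.
C[5]: T = 0b10100010, S = E(K, T) = 0b10101001; 0b01010101 ⊕ 0b10101001 = 0b11111100.
C[6]: T = 0b10100011, S = E(K, T) = 0b10101010; 0b11001001 ⊕ 0b10101010 = 0b01100011.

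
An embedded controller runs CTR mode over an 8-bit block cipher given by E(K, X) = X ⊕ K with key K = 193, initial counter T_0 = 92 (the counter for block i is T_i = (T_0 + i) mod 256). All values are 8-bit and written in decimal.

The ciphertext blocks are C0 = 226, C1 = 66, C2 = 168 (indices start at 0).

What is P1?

P1 = 222

CTR decryption: S_i = E(K, T_i) where T_i is the counter for block i; P_i = C_i ⊕ S_i.
P1: T = 93, S = E(K, T) = 156; 66 ⊕ 156 = 222.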